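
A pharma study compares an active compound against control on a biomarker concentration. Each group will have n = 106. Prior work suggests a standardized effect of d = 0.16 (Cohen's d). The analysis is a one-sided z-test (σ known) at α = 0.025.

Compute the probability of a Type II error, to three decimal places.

Noncentrality parameter: δ = d·√(n/2) = 0.16 × √(106/2) = 1.1648
Critical value for a one-sided test at α = 0.025: z_α = 1.960.
Power = Φ(δ − 1.960) = Φ(-0.795) = 0.2133.
Type II error: β = 1 − power = 1 − 0.2133 = 0.7867.

β ≈ 0.787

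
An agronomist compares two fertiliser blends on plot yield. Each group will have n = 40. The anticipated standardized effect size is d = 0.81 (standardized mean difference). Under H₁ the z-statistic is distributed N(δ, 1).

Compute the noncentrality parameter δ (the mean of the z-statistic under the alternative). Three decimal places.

δ = d·√(n/2) = 0.81 × √(40/2) = 3.6224

δ ≈ 3.622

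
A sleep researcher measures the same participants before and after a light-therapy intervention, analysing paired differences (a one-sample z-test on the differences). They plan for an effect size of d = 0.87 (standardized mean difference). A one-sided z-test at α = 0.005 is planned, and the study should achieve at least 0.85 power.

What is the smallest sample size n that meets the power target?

Set Φ(δ − 2.576) = 0.85; then δ − 2.576 = Φ⁻¹(0.85) = 1.036, giving δ = 3.612.
δ = d·√n ⇒ n = (δ/d)² = (3.612 / 0.87)² = 17.24.
Round up to the next whole unit.

n = 18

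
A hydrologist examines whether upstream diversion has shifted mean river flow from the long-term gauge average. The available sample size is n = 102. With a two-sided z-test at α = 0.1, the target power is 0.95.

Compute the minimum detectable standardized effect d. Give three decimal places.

Required noncentrality: δ = z_{0.05} + z_{0.05} = 1.645 + 1.645 = 3.290.
(Lower-tail contribution to power is negligible for δ > 0.)
δ = d·√n ⇒ d = δ/√n = 3.290/√102 = 0.3257.

d ≈ 0.326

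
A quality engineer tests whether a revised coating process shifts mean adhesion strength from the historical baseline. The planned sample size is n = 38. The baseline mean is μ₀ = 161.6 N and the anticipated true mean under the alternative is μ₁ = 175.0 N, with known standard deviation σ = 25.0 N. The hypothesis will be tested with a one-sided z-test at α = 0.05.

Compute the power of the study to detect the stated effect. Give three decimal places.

Power ≈ 0.951

Standardized effect: d = |μ₁ − μ₀| / σ = |175.0 − 161.6| / 25.0 = 0.5360
Noncentrality parameter: δ = d·√n = 0.5360 × √38 = 3.3041
Critical value for a one-sided test at α = 0.05: z_α = 1.645.
Power = Φ(δ − 1.645) = Φ(1.659) = 0.9515.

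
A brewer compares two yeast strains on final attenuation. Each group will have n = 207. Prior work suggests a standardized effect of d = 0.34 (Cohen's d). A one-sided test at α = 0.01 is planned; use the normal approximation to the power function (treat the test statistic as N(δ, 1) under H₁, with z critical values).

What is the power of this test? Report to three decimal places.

Noncentrality parameter: δ = d·√(n/2) = 0.34 × √(207/2) = 3.4590
One-sided α = 0.01 → critical value z_{0.01} = 2.326.
Power = Φ(δ − 2.326) = Φ(1.133) = 0.8713.

Power ≈ 0.871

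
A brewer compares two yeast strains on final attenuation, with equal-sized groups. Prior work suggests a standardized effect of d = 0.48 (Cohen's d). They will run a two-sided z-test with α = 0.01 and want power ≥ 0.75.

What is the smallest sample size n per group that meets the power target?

Set Φ(δ − 2.576) = 0.75; then δ − 2.576 = Φ⁻¹(0.75) = 0.674, giving δ = 3.250.
(The Φ(−δ − z_{α/2}) term is vanishingly small for δ > 0 and is dropped in the standard sample-size formula.)
δ = d·√(n/2) ⇒ n = 2(δ/d)² = 2 × (3.250 / 0.48)² = 91.71.
Rounding up, n = 92 per group.

n = 92 per group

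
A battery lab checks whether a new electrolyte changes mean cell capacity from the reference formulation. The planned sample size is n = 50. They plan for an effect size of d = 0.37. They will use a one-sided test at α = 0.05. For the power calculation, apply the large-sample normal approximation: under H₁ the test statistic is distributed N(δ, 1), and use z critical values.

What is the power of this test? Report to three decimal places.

Noncentrality parameter: δ = d·√n = 0.37 × √50 = 2.6163
One-sided α = 0.05 → critical value z_{0.05} = 1.645.
Power = Φ(δ − 1.645) = Φ(0.971) = 0.8343.

Power ≈ 0.834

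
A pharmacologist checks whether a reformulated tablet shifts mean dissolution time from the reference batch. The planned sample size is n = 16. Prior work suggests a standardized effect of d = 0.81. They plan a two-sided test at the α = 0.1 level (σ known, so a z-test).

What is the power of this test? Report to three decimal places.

Power ≈ 0.945

Noncentrality parameter: δ = d·√n = 0.81 × √16 = 3.2400
Two-sided α = 0.1 → critical value z_{0.05} = 1.645.
Power = Φ(δ − 1.645) + Φ(−δ − 1.645) = Φ(1.595) + Φ(-4.885) = 0.9447 + 0.0000 = 0.9447.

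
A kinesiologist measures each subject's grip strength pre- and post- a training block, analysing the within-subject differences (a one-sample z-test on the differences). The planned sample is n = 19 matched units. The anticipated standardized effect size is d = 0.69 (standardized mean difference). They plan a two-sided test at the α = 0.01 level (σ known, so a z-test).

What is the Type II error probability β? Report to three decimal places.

Noncentrality parameter: δ = d·√n = 0.69 × √19 = 3.0076
Two-sided α = 0.01 → critical value z_{0.005} = 2.576.
Power = Φ(δ − 2.576) + Φ(−δ − 2.576) = Φ(0.432) + Φ(-5.583) = 0.6671 + 0.0000 = 0.6671.
Type II error: β = 1 − power = 1 − 0.6671 = 0.3329.

β ≈ 0.333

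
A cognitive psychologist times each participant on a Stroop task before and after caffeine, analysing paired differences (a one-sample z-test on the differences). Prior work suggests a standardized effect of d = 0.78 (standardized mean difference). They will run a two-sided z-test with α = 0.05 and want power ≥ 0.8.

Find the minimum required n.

Set Φ(δ − 1.960) = 0.8; then δ − 1.960 = Φ⁻¹(0.8) = 0.842, giving δ = 2.802.
(Ignoring the negligible lower-tail rejection probability gives the usual closed-form inversion.)
δ = d·√n ⇒ n = (δ/d)² = (2.802 / 0.78)² = 12.90.
Rounding up, n = 13.

n = 13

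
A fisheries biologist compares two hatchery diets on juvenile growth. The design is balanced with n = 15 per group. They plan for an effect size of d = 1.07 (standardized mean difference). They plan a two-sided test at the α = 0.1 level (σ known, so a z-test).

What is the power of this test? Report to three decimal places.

Power ≈ 0.901

Noncentrality parameter: λ = d·√(n/2) = 1.07 × √(15/2) = 2.9303
Critical value for a two-sided test at α = 0.1: z_{α/2} = 1.645.
Power = Φ(λ − 1.645) + Φ(−λ − 1.645) = Φ(1.285) + Φ(-4.575) = 0.9007 + 0.0000 = 0.9007.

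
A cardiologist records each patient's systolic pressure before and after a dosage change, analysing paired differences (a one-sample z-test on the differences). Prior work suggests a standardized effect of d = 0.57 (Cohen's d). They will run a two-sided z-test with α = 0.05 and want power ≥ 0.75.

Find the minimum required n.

For power 0.75 need Φ(δ − z_{0.025}) = 0.75, so δ = z_{0.025} + z_{0.25} = 1.960 + 0.674 = 2.634.
(For δ > 0 the lower-tail rejection region contributes negligibly to power, so the one-term inversion is standard.)
δ = d·√n ⇒ n = (δ/d)² = (2.634 / 0.57)² = 21.36.
Round up to the next whole unit.

n = 22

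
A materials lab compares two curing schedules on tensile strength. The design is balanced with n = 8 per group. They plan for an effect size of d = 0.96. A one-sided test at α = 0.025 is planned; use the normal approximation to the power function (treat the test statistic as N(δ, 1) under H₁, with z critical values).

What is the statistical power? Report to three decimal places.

Noncentrality parameter: δ = d·√(n/2) = 0.96 × √(8/2) = 1.9200
Critical value for a one-sided test at α = 0.025: z_α = 1.960.
Power = Φ(δ − 1.960) = Φ(-0.040) = 0.4841.

Power ≈ 0.484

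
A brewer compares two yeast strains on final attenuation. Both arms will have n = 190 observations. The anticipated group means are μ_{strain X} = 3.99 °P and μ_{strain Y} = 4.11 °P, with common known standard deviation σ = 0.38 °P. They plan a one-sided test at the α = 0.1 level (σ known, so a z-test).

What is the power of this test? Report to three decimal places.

Standardized effect: d = |μ_{strain X} − μ_{strain Y}| / σ = |3.99 − 4.11| / 0.38 = 0.3158
Noncentrality parameter: δ = d·√(n/2) = 0.3158 × √(190/2) = 3.0779
One-sided α = 0.1 → critical value z_{0.1} = 1.282.
Power = Φ(δ − 1.282) = Φ(1.796) = 0.9638.

Power ≈ 0.964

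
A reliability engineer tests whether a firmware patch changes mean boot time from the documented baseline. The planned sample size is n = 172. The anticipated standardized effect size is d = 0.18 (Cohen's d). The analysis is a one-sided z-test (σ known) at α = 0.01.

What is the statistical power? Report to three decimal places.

Noncentrality parameter: λ = d·√n = 0.18 × √172 = 2.3607
Critical value for a one-sided test at α = 0.01: z_α = 2.326.
Power = Φ(λ − 2.326) = Φ(0.034) = 0.5137.

Power ≈ 0.514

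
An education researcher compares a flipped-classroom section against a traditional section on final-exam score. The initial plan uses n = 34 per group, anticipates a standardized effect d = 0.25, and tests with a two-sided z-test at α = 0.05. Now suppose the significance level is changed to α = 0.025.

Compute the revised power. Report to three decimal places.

δ = d·√(n/2) = 0.25 × √(34/2) = 1.0308 (unchanged). New critical value: z_{0.0125} = 2.241.
Revised power = Φ(δ − 2.241) + Φ(−δ − 2.241) = Φ(-1.211) + Φ(-3.272) = 0.1130 + 0.0005 = 0.1136.

Power ≈ 0.114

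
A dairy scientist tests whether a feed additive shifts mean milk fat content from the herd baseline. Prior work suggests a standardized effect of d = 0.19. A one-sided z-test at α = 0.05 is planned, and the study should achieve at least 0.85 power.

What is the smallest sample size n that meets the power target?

Set Φ(δ − 1.645) = 0.85; then δ − 1.645 = Φ⁻¹(0.85) = 1.036, giving δ = 2.681.
δ = d·√n ⇒ n = (δ/d)² = (2.681 / 0.19)² = 199.15.
Rounding up, n = 200.

n = 200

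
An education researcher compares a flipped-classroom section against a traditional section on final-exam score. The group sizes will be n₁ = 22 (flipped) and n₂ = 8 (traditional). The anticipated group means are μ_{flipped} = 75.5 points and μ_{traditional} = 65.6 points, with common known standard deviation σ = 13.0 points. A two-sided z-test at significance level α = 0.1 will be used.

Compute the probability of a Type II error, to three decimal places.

β ≈ 0.421

Standardized effect: d = |μ_{flipped} − μ_{traditional}| / σ = |75.5 − 65.6| / 13.0 = 0.7615
Noncentrality parameter: δ = d / √(1/n₁ + 1/n₂) = 0.7615 / √(1/22 + 1/8) = 1.8445
Critical value for a two-sided test at α = 0.1: z_{α/2} = 1.645.
Power = Φ(δ − 1.645) + Φ(−δ − 1.645) = Φ(0.200) + Φ(-3.489) = 0.5791 + 0.0002 = 0.5794.
Type II error: β = 1 − power = 1 − 0.5794 = 0.4206.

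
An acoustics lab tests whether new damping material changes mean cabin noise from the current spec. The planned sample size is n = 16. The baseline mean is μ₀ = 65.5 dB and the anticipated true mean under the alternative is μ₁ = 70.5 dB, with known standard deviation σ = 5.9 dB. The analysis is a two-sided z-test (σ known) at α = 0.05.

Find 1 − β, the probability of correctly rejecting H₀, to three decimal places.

Standardized effect: d = |μ₁ − μ₀| / σ = |70.5 − 65.5| / 5.9 = 0.8475
Noncentrality parameter: δ = d·√n = 0.8475 × √16 = 3.3898
Two-sided α = 0.05 → critical value z_{0.025} = 1.960.
Power = Φ(δ − 1.960) + Φ(−δ − 1.960) = Φ(1.430) + Φ(-5.350) = 0.9236 + 0.0000 = 0.9236.

Power ≈ 0.924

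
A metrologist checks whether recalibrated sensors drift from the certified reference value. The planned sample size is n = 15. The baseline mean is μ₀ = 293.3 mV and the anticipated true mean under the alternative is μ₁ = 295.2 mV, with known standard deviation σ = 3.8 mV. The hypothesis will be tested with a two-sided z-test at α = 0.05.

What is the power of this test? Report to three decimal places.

Standardized effect: d = |μ₁ − μ₀| / σ = |295.2 − 293.3| / 3.8 = 0.5000
Noncentrality parameter: δ = d·√n = 0.5000 × √15 = 1.9365
Two-sided α = 0.05 → critical value z_{0.025} = 1.960.
Power = Φ(δ − 1.960) + Φ(−δ − 1.960) = Φ(-0.023) + Φ(-3.896) = 0.4906 + 0.0000 = 0.4907.

Power ≈ 0.491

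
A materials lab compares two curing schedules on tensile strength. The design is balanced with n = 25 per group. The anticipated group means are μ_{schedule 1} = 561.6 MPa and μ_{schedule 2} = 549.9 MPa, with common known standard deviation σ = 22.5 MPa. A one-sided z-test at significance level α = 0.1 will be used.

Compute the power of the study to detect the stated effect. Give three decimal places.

Standardized effect: d = |μ_{schedule 1} − μ_{schedule 2}| / σ = |561.6 − 549.9| / 22.5 = 0.5200
Noncentrality parameter: δ = d·√(n/2) = 0.5200 × √(25/2) = 1.8385
One-sided α = 0.1 → critical value z_{0.1} = 1.282.
Power = P(Z > 1.282 − δ) = Φ(0.557) = 0.7112.

Power ≈ 0.711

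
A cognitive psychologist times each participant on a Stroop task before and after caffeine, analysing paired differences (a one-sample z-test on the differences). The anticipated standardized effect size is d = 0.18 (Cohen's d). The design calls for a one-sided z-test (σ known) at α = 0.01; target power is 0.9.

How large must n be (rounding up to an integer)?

n = 402

For power 0.9 need Φ(δ − z_{0.01}) = 0.9, so δ = z_{0.01} + z_{0.10} = 2.326 + 1.282 = 3.608.
δ = d·√n ⇒ n = (δ/d)² = (3.608 / 0.18)² = 401.76.
Round up to the next whole unit.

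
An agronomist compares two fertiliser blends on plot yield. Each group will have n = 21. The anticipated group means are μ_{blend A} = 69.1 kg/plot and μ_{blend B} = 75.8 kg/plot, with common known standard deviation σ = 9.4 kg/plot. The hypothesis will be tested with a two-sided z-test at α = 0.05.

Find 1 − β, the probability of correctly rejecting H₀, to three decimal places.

Standardized effect: d = |μ_{blend A} − μ_{blend B}| / σ = |69.1 − 75.8| / 9.4 = 0.7128
Noncentrality parameter: δ = d·√(n/2) = 0.7128 × √(21/2) = 2.3096
Two-sided α = 0.05 → critical value z_{0.025} = 1.960.
Power = Φ(δ − 1.960) + Φ(−δ − 1.960) = Φ(0.350) + Φ(-4.270) = 0.6367 + 0.0000 = 0.6367.

Power ≈ 0.637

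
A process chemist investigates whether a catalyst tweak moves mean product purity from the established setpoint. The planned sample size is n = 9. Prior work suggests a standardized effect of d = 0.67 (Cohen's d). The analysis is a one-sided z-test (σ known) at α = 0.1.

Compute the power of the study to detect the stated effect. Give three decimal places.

Power ≈ 0.767

Noncentrality parameter: δ = d·√n = 0.67 × √9 = 2.0100
One-sided α = 0.1 → critical value z_{0.1} = 1.282.
Power = P(Z > 1.282 − δ) = Φ(0.728) = 0.7668.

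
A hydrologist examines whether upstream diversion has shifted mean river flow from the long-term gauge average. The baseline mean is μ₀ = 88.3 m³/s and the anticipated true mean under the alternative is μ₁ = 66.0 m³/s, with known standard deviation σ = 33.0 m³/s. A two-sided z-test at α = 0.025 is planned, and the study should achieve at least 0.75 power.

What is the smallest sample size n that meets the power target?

n = 19

Standardized effect: d = |μ₁ − μ₀| / σ = |66.0 − 88.3| / 33.0 = 0.6758
Set Φ(δ − 2.241) = 0.75; then δ − 2.241 = Φ⁻¹(0.75) = 0.674, giving δ = 2.916.
(For δ > 0 the lower-tail rejection region contributes negligibly to power, so the one-term inversion is standard.)
δ = d·√n ⇒ n = (δ/d)² = (2.916 / 0.6758)² = 18.62.
Rounding up, n = 19.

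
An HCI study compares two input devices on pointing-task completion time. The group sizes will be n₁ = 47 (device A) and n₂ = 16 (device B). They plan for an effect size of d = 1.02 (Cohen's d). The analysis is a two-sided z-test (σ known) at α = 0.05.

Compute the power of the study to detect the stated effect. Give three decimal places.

Noncentrality parameter: δ = d / √(1/n₁ + 1/n₂) = 1.02 / √(1/47 + 1/16) = 3.5240
Critical value for a two-sided test at α = 0.05: z_{α/2} = 1.960.
Power = Φ(δ − 1.960) + Φ(−δ − 1.960) = Φ(1.564) + Φ(-5.484) = 0.9411 + 0.0000 = 0.9411.

Power ≈ 0.941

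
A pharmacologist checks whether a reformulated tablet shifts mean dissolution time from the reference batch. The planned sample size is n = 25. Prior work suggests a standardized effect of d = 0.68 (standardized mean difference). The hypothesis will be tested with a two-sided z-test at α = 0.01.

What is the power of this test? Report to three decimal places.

Power ≈ 0.795

Noncentrality parameter: δ = d·√n = 0.68 × √25 = 3.4000
Two-sided α = 0.01 → critical value z_{0.005} = 2.576.
Power = Φ(δ − 2.576) + Φ(−δ − 2.576) = Φ(0.824) + Φ(-5.976) = 0.7951 + 0.0000 = 0.7951.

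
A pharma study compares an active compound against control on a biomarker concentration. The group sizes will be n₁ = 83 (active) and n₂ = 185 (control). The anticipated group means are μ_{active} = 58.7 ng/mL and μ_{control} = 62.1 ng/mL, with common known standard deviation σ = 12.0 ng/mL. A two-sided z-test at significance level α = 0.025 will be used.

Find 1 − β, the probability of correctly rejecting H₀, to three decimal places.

Power ≈ 0.461

Standardized effect: d = |μ_{active} − μ_{control}| / σ = |58.7 − 62.1| / 12.0 = 0.2833
Noncentrality parameter: δ = d / √(1/n₁ + 1/n₂) = 0.2833 / √(1/83 + 1/185) = 2.1446
Critical value for a two-sided test at α = 0.025: z_{α/2} = 2.241.
Power = Φ(δ − 2.241) + Φ(−δ − 2.241) = Φ(-0.097) + Φ(-4.386) = 0.4615 + 0.0000 = 0.4615.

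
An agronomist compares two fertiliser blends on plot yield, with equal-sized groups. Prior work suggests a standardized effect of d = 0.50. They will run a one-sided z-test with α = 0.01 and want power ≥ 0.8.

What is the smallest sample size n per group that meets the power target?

n = 81 per group

Set Φ(δ − 2.326) = 0.8; then δ − 2.326 = Φ⁻¹(0.8) = 0.842, giving δ = 3.168.
δ = d·√(n/2) ⇒ n = 2(δ/d)² = 2 × (3.168 / 0.50)² = 80.29.
Rounding up, n = 81 per group.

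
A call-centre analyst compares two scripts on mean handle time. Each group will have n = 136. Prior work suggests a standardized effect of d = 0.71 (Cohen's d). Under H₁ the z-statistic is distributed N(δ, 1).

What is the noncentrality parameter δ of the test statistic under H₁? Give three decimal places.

δ ≈ 5.855

δ = d·√(n/2) = 0.71 × √(136/2) = 5.8548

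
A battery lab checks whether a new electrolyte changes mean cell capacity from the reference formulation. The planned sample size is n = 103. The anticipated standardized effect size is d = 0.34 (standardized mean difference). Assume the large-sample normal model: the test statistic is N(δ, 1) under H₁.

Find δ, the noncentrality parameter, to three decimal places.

δ ≈ 3.451

The noncentrality parameter scales effect size by the design's sample-size factor: δ = d·√n = 0.34 × √103 = 3.4506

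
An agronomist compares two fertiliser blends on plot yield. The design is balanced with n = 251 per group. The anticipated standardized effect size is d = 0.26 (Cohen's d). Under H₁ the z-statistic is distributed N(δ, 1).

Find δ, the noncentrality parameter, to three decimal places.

The noncentrality parameter scales effect size by the design's sample-size factor: δ = d·√(n/2) = 0.26 × √(251/2) = 2.9127

δ ≈ 2.913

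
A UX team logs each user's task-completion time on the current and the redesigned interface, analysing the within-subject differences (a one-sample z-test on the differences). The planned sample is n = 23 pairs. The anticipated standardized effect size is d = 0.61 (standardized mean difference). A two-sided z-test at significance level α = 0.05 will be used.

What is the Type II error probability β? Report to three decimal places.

β ≈ 0.167

Noncentrality parameter: δ = d·√n = 0.61 × √23 = 2.9255
Two-sided α = 0.05 → critical value z_{0.025} = 1.960.
Power = Φ(δ − 1.960) + Φ(−δ − 1.960) = Φ(0.965) + Φ(-4.885) = 0.8329 + 0.0000 = 0.8329.
Type II error: β = 1 − power = 1 − 0.8329 = 0.1671.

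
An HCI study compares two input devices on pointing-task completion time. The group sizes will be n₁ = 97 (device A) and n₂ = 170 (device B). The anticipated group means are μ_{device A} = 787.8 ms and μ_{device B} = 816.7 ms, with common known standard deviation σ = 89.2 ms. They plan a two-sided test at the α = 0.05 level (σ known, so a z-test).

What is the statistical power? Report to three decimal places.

Standardized effect: d = |μ_{device A} − μ_{device B}| / σ = |787.8 − 816.7| / 89.2 = 0.3240
Noncentrality parameter: δ = d / √(1/n₁ + 1/n₂) = 0.3240 / √(1/97 + 1/170) = 2.5462
Two-sided α = 0.05 → critical value z_{0.025} = 1.960.
Power = Φ(δ − 1.960) + Φ(−δ − 1.960) = Φ(0.586) + Φ(-4.506) = 0.7211 + 0.0000 = 0.7211.

Power ≈ 0.721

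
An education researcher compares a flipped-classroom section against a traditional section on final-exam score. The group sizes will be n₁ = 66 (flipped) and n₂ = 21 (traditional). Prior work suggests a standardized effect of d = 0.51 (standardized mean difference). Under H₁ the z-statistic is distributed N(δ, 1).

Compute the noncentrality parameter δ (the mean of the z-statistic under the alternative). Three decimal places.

The noncentrality parameter scales effect size by the design's sample-size factor: δ = d / √(1/n₁ + 1/n₂) = 0.51 / √(1/66 + 1/21) = 2.0356

δ ≈ 2.036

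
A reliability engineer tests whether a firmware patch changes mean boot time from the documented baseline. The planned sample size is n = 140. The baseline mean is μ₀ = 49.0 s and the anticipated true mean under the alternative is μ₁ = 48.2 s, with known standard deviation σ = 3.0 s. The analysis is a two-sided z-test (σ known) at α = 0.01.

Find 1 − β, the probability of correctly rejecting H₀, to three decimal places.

Power ≈ 0.719

Standardized effect: d = |μ₁ − μ₀| / σ = |48.2 − 49.0| / 3.0 = 0.2667
Noncentrality parameter: δ = d·√n = 0.2667 × √140 = 3.1552
Two-sided α = 0.01 → critical value z_{0.005} = 2.576.
Power = Φ(δ − 2.576) + Φ(−δ − 2.576) = Φ(0.579) + Φ(-5.731) = 0.7188 + 0.0000 = 0.7188.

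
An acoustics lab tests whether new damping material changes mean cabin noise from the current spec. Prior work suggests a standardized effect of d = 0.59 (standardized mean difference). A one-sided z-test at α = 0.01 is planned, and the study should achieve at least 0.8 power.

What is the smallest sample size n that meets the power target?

For power 0.8 need Φ(δ − z_{0.01}) = 0.8, so δ = z_{0.01} + z_{0.20} = 2.326 + 0.842 = 3.168.
δ = d·√n ⇒ n = (δ/d)² = (3.168 / 0.59)² = 28.83.
Rounding up, n = 29.

n = 29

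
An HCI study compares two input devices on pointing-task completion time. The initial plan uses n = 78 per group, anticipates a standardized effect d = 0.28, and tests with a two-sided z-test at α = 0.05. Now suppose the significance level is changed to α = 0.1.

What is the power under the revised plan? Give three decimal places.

δ = d·√(n/2) = 0.28 × √(78/2) = 1.7486 (unchanged). New critical value: z_{0.05} = 1.645.
Revised power = Φ(δ − 1.645) + Φ(−δ − 1.645) = Φ(0.104) + Φ(-3.393) = 0.5413 + 0.0003 = 0.5417.

Power ≈ 0.542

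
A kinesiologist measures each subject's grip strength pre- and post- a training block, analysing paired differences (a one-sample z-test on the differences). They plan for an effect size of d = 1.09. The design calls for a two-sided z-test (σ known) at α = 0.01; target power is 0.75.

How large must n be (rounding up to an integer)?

For power 0.75 need Φ(δ − z_{0.005}) = 0.75, so δ = z_{0.005} + z_{0.25} = 2.576 + 0.674 = 3.250.
(For δ > 0 the lower-tail rejection region contributes negligibly to power, so the one-term inversion is standard.)
δ = d·√n ⇒ n = (δ/d)² = (3.250 / 1.09)² = 8.89.
Round up to the next whole unit.

n = 9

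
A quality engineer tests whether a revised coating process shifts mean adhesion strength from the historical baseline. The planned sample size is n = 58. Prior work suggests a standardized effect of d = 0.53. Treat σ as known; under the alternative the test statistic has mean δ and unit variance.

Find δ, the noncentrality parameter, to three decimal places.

δ = d·√n = 0.53 × √58 = 4.0364

δ ≈ 4.036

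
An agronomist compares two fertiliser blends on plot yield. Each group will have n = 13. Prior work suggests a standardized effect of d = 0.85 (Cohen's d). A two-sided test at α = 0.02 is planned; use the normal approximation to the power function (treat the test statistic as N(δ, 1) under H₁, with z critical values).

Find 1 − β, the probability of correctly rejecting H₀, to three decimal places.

Noncentrality parameter: δ = d·√(n/2) = 0.85 × √(13/2) = 2.1671
Two-sided α = 0.02 → critical value z_{0.01} = 2.326.
Power = Φ(δ − 2.326) + Φ(−δ − 2.326) = Φ(-0.159) + Φ(-4.493) = 0.4367 + 0.0000 = 0.4367.

Power ≈ 0.437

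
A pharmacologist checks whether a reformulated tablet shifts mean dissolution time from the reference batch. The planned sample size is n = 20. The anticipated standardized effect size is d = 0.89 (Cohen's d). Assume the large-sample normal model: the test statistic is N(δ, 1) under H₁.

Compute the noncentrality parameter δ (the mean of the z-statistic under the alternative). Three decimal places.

The noncentrality parameter scales effect size by the design's sample-size factor: δ = d·√n = 0.89 × √20 = 3.9802

δ ≈ 3.980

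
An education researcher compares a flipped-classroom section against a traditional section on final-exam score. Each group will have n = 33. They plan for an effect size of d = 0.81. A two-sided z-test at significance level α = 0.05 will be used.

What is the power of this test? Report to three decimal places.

Noncentrality parameter: λ = d·√(n/2) = 0.81 × √(33/2) = 3.2902
Two-sided α = 0.05 → critical value z_{0.025} = 1.960.
Power = Φ(λ − 1.960) + Φ(−λ − 1.960) = Φ(1.330) + Φ(-5.250) = 0.9083 + 0.0000 = 0.9083.

Power ≈ 0.908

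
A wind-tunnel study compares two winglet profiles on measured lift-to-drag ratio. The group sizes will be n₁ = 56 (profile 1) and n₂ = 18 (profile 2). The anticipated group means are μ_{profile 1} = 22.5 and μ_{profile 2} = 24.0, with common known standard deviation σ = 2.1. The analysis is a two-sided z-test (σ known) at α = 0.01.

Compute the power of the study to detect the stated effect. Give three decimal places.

Standardized effect: d = |μ_{profile 1} − μ_{profile 2}| / σ = |22.5 − 24.0| / 2.1 = 0.7143
Noncentrality parameter: δ = d / √(1/n₁ + 1/n₂) = 0.7143 / √(1/56 + 1/18) = 2.6362
Critical value for a two-sided test at α = 0.01: z_{α/2} = 2.576.
Power = Φ(δ − 2.576) + Φ(−δ − 2.576) = Φ(0.060) + Φ(-5.212) = 0.5241 + 0.0000 = 0.5241.

Power ≈ 0.524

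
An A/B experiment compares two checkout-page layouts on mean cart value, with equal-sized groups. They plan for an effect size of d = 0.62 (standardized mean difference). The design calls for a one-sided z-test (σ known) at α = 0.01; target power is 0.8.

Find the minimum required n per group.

For power 0.8 need Φ(δ − z_{0.01}) = 0.8, so δ = z_{0.01} + z_{0.20} = 2.326 + 0.842 = 3.168.
δ = d·√(n/2) ⇒ n = 2(δ/d)² = 2 × (3.168 / 0.62)² = 52.22.
Rounding up, n = 53 per group.

n = 53 per group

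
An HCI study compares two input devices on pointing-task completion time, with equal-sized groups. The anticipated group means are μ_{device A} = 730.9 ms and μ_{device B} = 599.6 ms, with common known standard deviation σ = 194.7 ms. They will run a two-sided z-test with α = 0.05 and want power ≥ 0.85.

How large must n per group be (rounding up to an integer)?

n = 40 per group

Standardized effect: d = |μ_{device A} − μ_{device B}| / σ = |730.9 − 599.6| / 194.7 = 0.6744
Set Φ(δ − 1.960) = 0.85; then δ − 1.960 = Φ⁻¹(0.85) = 1.036, giving δ = 2.996.
(The Φ(−δ − z_{α/2}) term is vanishingly small for δ > 0 and is dropped in the standard sample-size formula.)
δ = d·√(n/2) ⇒ n = 2(δ/d)² = 2 × (2.996 / 0.6744)² = 39.48.
Rounding up, n = 40 per group.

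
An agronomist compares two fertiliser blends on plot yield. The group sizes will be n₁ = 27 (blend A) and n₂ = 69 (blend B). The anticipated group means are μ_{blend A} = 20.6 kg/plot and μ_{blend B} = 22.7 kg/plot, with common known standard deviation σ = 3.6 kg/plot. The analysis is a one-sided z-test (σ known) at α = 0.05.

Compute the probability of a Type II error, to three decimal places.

Standardized effect: d = |μ_{blend A} − μ_{blend B}| / σ = |20.6 − 22.7| / 3.6 = 0.5833
Noncentrality parameter: δ = d / √(1/n₁ + 1/n₂) = 0.5833 / √(1/27 + 1/69) = 2.5697
Critical value for a one-sided test at α = 0.05: z_α = 1.645.
Power = Φ(δ − 1.645) = Φ(0.925) = 0.8225.
Type II error: β = 1 − power = 1 − 0.8225 = 0.1775.

β ≈ 0.178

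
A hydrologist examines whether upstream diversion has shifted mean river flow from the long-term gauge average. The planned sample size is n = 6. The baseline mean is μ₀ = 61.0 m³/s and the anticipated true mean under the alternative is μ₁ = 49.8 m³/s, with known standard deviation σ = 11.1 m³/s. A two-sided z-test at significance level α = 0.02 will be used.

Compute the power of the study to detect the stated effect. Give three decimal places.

Standardized effect: d = |μ₁ − μ₀| / σ = |49.8 − 61.0| / 11.1 = 1.0090
Noncentrality parameter: δ = d·√n = 1.0090 × √6 = 2.4716
Two-sided α = 0.02 → critical value z_{0.01} = 2.326.
Power = Φ(δ − 2.326) + Φ(−δ − 2.326) = Φ(0.145) + Φ(-4.798) = 0.5577 + 0.0000 = 0.5577.

Power ≈ 0.558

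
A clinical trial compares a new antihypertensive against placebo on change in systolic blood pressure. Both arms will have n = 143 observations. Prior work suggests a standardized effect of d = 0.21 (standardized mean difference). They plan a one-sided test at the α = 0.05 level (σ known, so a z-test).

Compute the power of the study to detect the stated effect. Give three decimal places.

Noncentrality parameter: δ = d·√(n/2) = 0.21 × √(143/2) = 1.7757
Critical value for a one-sided test at α = 0.05: z_α = 1.645.
Power = Φ(δ − 1.645) = Φ(0.131) = 0.5521.

Power ≈ 0.552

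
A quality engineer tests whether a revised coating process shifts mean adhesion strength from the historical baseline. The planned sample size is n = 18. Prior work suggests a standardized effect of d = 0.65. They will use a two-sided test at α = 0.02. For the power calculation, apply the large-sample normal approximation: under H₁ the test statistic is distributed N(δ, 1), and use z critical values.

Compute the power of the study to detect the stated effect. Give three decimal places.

Power ≈ 0.667

Noncentrality parameter: δ = d·√n = 0.65 × √18 = 2.7577
Critical value for a two-sided test at α = 0.02: z_{α/2} = 2.326.
Power = Φ(δ − 2.326) + Φ(−δ − 2.326) = Φ(0.431) + Φ(-5.084) = 0.6669 + 0.0000 = 0.6669.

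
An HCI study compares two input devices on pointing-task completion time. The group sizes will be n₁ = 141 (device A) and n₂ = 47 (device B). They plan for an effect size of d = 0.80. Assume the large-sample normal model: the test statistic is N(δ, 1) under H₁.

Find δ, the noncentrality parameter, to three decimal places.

δ = d / √(1/n₁ + 1/n₂) = 0.80 / √(1/141 + 1/47) = 4.7497

δ ≈ 4.750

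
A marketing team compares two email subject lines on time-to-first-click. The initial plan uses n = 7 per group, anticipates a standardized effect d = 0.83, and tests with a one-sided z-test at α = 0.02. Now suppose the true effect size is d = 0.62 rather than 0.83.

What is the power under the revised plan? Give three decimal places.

With d = 0.62: δ = d·√(n/2) = 0.62 × √(7/2) = 1.1599. Critical value z_{0.02} = 2.054.
Revised power = Φ(δ − 2.054) = Φ(-0.894) = 0.1857.

Power ≈ 0.186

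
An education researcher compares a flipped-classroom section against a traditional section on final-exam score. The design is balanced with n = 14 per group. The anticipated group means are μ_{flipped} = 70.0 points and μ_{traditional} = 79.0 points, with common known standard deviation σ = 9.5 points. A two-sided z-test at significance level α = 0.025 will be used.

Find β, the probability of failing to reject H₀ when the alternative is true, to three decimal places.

β ≈ 0.395

Standardized effect: d = |μ_{flipped} − μ_{traditional}| / σ = |70.0 − 79.0| / 9.5 = 0.9474
Noncentrality parameter: δ = d·√(n/2) = 0.9474 × √(14/2) = 2.5065
Two-sided α = 0.025 → critical value z_{0.0125} = 2.241.
Power = Φ(δ − 2.241) + Φ(−δ − 2.241) = Φ(0.265) + Φ(-4.748) = 0.6045 + 0.0000 = 0.6045.
Type II error: β = 1 − power = 1 − 0.6045 = 0.3955.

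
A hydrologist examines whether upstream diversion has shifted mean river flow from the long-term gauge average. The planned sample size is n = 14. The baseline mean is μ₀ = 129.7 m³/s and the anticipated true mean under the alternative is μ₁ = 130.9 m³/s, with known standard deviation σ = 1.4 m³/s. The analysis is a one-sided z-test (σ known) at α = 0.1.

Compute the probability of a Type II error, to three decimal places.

Standardized effect: d = |μ₁ − μ₀| / σ = |130.9 − 129.7| / 1.4 = 0.8571
Noncentrality parameter: δ = d·√n = 0.8571 × √14 = 3.2071
Critical value for a one-sided test at α = 0.1: z_α = 1.282.
Power = P(Z > 1.282 − δ) = Φ(1.926) = 0.9729.
Type II error: β = 1 − power = 1 − 0.9729 = 0.0271.

β ≈ 0.027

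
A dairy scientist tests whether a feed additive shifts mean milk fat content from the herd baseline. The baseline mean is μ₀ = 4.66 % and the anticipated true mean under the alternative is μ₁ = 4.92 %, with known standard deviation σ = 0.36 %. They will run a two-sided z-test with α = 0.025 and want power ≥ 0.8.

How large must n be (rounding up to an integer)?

Standardized effect: d = |μ₁ − μ₀| / σ = |4.92 − 4.66| / 0.36 = 0.7222
Set Φ(δ − 2.241) = 0.8; then δ − 2.241 = Φ⁻¹(0.8) = 0.842, giving δ = 3.083.
(The Φ(−δ − z_{α/2}) term is vanishingly small for δ > 0 and is dropped in the standard sample-size formula.)
δ = d·√n ⇒ n = (δ/d)² = (3.083 / 0.7222)² = 18.22.
Rounding up, n = 19.

n = 19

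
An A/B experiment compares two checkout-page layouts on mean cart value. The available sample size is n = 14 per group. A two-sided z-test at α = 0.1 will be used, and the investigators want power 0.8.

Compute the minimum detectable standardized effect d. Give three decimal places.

Need Φ(δ − 1.645) = 0.8, so δ = 1.645 + 0.842 = 2.486.
(Lower-tail contribution to power is negligible for δ > 0.)
δ = d·√(n/2) ⇒ d = δ/√(n/2) = 2.486/√(14/2) = 0.9398.

d ≈ 0.940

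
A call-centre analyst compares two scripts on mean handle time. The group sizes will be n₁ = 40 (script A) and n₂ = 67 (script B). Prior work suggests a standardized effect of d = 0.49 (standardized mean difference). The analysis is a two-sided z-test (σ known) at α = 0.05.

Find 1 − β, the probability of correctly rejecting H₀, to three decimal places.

Power ≈ 0.689

Noncentrality parameter: λ = d / √(1/n₁ + 1/n₂) = 0.49 / √(1/40 + 1/67) = 2.4523
Two-sided α = 0.05 → critical value z_{0.025} = 1.960.
Power = Φ(λ − 1.960) + Φ(−λ − 1.960) = Φ(0.492) + Φ(-4.412) = 0.6888 + 0.0000 = 0.6888.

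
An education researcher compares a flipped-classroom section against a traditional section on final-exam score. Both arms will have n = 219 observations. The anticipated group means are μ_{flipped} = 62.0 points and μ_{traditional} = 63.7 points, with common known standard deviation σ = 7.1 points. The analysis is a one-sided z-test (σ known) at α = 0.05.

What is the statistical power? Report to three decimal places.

Power ≈ 0.805

Standardized effect: d = |μ_{flipped} − μ_{traditional}| / σ = |62.0 − 63.7| / 7.1 = 0.2394
Noncentrality parameter: δ = d·√(n/2) = 0.2394 × √(219/2) = 2.5055
Critical value for a one-sided test at α = 0.05: z_α = 1.645.
Power = P(Z > 1.645 − δ) = Φ(0.861) = 0.8053.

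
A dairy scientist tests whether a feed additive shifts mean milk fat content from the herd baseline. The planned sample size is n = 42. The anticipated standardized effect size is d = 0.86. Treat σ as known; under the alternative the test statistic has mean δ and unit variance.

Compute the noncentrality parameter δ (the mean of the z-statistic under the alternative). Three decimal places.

The noncentrality parameter scales effect size by the design's sample-size factor: δ = d·√n = 0.86 × √42 = 5.5734

δ ≈ 5.573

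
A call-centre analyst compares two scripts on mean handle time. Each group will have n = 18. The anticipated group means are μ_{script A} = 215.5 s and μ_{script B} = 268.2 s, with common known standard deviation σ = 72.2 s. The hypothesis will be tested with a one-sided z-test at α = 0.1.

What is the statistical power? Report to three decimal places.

Standardized effect: d = |μ_{script A} − μ_{script B}| / σ = |215.5 − 268.2| / 72.2 = 0.7299
Noncentrality parameter: δ = d·√(n/2) = 0.7299 × √(18/2) = 2.1898
One-sided α = 0.1 → critical value z_{0.1} = 1.282.
Power = Φ(δ − 1.282) = Φ(0.908) = 0.8181.

Power ≈ 0.818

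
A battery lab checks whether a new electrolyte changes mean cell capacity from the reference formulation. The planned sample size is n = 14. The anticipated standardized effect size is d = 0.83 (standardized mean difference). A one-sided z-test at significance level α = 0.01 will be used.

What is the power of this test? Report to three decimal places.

Noncentrality parameter: δ = d·√n = 0.83 × √14 = 3.1056
Critical value for a one-sided test at α = 0.01: z_α = 2.326.
Power = P(Z > 2.326 − δ) = Φ(0.779) = 0.7821.

Power ≈ 0.782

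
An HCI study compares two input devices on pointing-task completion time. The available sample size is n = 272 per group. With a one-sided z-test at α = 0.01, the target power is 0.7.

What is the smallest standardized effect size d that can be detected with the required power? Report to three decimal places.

Required noncentrality: δ = z_{0.01} + z_{0.30} = 2.326 + 0.524 = 2.851.
δ = d·√(n/2) ⇒ d = δ/√(n/2) = 2.851/√(272/2) = 0.2444.

d ≈ 0.244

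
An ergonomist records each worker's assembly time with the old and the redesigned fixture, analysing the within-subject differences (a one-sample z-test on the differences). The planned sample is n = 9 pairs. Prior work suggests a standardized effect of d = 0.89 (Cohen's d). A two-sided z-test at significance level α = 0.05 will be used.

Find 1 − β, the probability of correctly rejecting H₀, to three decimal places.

Noncentrality parameter: δ = d·√n = 0.89 × √9 = 2.6700
Two-sided α = 0.05 → critical value z_{0.025} = 1.960.
Power = Φ(δ − 1.960) + Φ(−δ − 1.960) = Φ(0.710) + Φ(-4.630) = 0.7612 + 0.0000 = 0.7612.

Power ≈ 0.761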